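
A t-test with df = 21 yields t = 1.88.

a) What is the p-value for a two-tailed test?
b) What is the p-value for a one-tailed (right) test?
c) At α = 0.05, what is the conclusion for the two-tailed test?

Using t-distribution with df = 21:
a) Two-tailed: p = 2×P(T > 1.88) = 0.0741
b) One-tailed: p = P(T > 1.88) = 0.0370
c) 0.0741 ≥ 0.05, fail to reject H₀

Answer: a) 0.0741, b) 0.0370, c) fail to reject H₀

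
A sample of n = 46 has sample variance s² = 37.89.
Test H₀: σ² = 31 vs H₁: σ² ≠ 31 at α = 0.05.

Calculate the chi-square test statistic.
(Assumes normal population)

df = n - 1 = 45
χ² = (n-1)s²/σ₀² = 45×37.89/31 = 55.0016
Critical values: χ²_{0.975,45} = 28.366, χ²_{0.025,45} = 65.410
Rejection region: χ² < 28.366 or χ² > 65.410
Decision: fail to reject H₀

Answer: χ² = 55.0016, fail to reject H₀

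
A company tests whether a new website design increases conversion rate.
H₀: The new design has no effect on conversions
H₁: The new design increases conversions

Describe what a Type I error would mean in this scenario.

A Type I error (probability α) occurs when we reject a true H₀.
A Type II error (probability β) occurs when we fail to reject a false H₀.

Answer: Switching to a new design that doesn't actually help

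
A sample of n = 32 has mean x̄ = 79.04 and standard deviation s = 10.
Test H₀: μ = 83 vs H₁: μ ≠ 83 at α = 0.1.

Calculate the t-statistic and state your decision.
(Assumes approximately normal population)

df = n - 1 = 31
SE = s/√n = 10/√32 = 1.7678
t = (x̄ - μ₀)/SE = (79.04 - 83)/1.7678 = -2.2401
Critical value: t_{0.05,31} = ±1.696
p-value ≈ 0.0324
Decision: reject H₀

Answer: t = -2.2401, reject H₀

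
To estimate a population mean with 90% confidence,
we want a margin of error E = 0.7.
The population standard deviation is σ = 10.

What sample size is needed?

Answer: n = 553

Derivation:
z_0.05 = 1.645
n = (z×σ/E)² = (1.645×10/0.7)²
n = 552.2500
Round up: n = 553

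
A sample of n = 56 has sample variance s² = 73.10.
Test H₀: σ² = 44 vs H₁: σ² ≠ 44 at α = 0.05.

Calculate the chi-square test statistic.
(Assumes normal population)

Answer: χ² = 91.3750, reject H₀

Derivation:
df = n - 1 = 55
χ² = (n-1)s²/σ₀² = 55×73.10/44 = 91.3750
Critical values: χ²_{0.975,55} = 36.398, χ²_{0.025,55} = 77.380
Rejection region: χ² < 36.398 or χ² > 77.380
Decision: reject H₀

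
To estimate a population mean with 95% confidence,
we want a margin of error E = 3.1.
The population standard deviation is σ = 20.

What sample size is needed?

z_0.025 = 1.960
n = (z×σ/E)² = (1.960×20/3.1)²
n = 159.9001
Round up: n = 160

Answer: n = 160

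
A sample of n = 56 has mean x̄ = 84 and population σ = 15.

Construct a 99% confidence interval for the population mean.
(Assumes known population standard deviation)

Answer: (78.8364, 89.1636)

Derivation:
Confidence level: 99%, α = 0.01
z_0.005 = 2.576
SE = σ/√n = 15/√56 = 2.0045
Margin of error = 2.576 × 2.0045 = 5.1636
CI: x̄ ± margin = 84 ± 5.1636
CI: (78.8364, 89.1636)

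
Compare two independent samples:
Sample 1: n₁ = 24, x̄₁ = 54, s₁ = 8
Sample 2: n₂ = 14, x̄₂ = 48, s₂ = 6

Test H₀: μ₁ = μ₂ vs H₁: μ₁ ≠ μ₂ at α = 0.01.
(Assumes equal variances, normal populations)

Answer: t = 2.4304, fail to reject H₀

Derivation:
Pooled variance: s²_p = [23×8² + 13×6²]/(36) = 53.8889
s_p = 7.3409
SE = s_p×√(1/n₁ + 1/n₂) = 7.3409×√(1/24 + 1/14) = 2.4687
t = (x̄₁ - x̄₂)/SE = (54 - 48)/2.4687 = 2.4304
df = 36, t-critical = ±2.719
Decision: fail to reject H₀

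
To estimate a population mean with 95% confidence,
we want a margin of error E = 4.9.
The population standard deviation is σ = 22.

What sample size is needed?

Answer: n = 78

Derivation:
z_0.025 = 1.960
n = (z×σ/E)² = (1.960×22/4.9)²
n = 77.4400
Round up: n = 78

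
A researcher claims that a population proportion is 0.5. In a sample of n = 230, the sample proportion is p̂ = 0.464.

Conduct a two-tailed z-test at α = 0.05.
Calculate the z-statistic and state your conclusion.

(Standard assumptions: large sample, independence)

H₀: p = 0.5, H₁: p ≠ 0.5
Standard error: SE = √(p₀(1-p₀)/n) = √(0.5×0.5/230) = 0.032969
z-statistic: z = (p̂ - p₀)/SE = (0.464 - 0.5)/0.032969 = -1.0919
Critical value: z_0.025 = ±1.960
p-value = 0.2749
Decision: fail to reject H₀ at α = 0.05

Answer: z = -1.0919, fail to reject H₀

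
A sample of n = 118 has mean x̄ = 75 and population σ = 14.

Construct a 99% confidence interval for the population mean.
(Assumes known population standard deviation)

Confidence level: 99%, α = 0.01
z_0.005 = 2.576
SE = σ/√n = 14/√118 = 1.2888
Margin of error = 2.576 × 1.2888 = 3.3199
CI: x̄ ± margin = 75 ± 3.3199
CI: (71.6801, 78.3199)

Answer: (71.6801, 78.3199)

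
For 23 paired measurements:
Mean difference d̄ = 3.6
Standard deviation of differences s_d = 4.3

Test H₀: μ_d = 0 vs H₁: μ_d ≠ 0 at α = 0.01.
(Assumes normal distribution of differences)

df = n - 1 = 22
SE = s_d/√n = 4.3/√23 = 0.8966
t = d̄/SE = 3.6/0.8966 = 4.0152
Critical value: t_{0.005,22} = ±2.819
p-value ≈ 0.0006
Decision: reject H₀

Answer: t = 4.0152, reject H₀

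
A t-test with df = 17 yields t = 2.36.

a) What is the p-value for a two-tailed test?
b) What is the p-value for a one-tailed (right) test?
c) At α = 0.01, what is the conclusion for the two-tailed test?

Answer: a) 0.0305, b) 0.0152, c) fail to reject H₀

Derivation:
Using t-distribution with df = 17:
a) Two-tailed: p = 2×P(T > 2.36) = 0.0305
b) One-tailed: p = P(T > 2.36) = 0.0152
c) 0.0305 ≥ 0.01, fail to reject H₀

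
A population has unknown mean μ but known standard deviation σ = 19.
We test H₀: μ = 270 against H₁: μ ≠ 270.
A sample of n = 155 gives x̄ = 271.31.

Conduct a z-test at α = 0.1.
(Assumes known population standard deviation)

Standard error: SE = σ/√n = 19/√155 = 1.5261
z-statistic: z = (x̄ - μ₀)/SE = (271.31 - 270)/1.5261 = 0.8584
Critical value: ±1.645
p-value = 0.3907
Decision: fail to reject H₀

Answer: z = 0.8584, fail to reject H₀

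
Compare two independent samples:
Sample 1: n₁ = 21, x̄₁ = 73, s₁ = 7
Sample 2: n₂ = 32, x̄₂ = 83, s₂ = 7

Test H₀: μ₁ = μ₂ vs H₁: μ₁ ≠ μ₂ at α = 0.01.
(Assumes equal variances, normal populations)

Pooled variance: s²_p = [20×7² + 31×7²]/(51) = 49.0000
s_p = 7.0000
SE = s_p×√(1/n₁ + 1/n₂) = 7.0000×√(1/21 + 1/32) = 1.9659
t = (x̄₁ - x̄₂)/SE = (73 - 83)/1.9659 = -5.0867
df = 51, t-critical = ±2.676
Decision: reject H₀

Answer: t = -5.0867, reject H₀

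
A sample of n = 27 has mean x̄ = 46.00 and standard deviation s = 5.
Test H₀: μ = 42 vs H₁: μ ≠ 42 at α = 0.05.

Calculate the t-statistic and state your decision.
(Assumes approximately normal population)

Answer: t = 4.1567, reject H₀

Derivation:
df = n - 1 = 26
SE = s/√n = 5/√27 = 0.9623
t = (x̄ - μ₀)/SE = (46.00 - 42)/0.9623 = 4.1567
Critical value: t_{0.025,26} = ±2.056
p-value ≈ 0.0003
Decision: reject H₀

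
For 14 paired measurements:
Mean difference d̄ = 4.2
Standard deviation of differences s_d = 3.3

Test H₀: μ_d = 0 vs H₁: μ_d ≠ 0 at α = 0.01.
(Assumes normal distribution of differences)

Answer: t = 4.7619, reject H₀

Derivation:
df = n - 1 = 13
SE = s_d/√n = 3.3/√14 = 0.8820
t = d̄/SE = 4.2/0.8820 = 4.7619
Critical value: t_{0.005,13} = ±3.012
p-value ≈ 0.0004
Decision: reject H₀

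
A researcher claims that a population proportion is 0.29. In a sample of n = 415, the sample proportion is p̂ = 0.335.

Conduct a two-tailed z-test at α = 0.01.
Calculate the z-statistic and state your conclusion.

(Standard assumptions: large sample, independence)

H₀: p = 0.29, H₁: p ≠ 0.29
Standard error: SE = √(p₀(1-p₀)/n) = √(0.29×0.71/415) = 0.022274
z-statistic: z = (p̂ - p₀)/SE = (0.335 - 0.29)/0.022274 = 2.0203
Critical value: z_0.005 = ±2.576
p-value = 0.0434
Decision: fail to reject H₀ at α = 0.01

Answer: z = 2.0203, fail to reject H₀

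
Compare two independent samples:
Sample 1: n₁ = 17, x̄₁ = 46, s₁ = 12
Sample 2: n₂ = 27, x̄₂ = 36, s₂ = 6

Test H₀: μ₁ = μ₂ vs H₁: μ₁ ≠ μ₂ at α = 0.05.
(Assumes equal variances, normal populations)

Pooled variance: s²_p = [16×12² + 26×6²]/(42) = 77.1429
s_p = 8.7831
SE = s_p×√(1/n₁ + 1/n₂) = 8.7831×√(1/17 + 1/27) = 2.7194
t = (x̄₁ - x̄₂)/SE = (46 - 36)/2.7194 = 3.6773
df = 42, t-critical = ±2.018
Decision: reject H₀

Answer: t = 3.6773, reject H₀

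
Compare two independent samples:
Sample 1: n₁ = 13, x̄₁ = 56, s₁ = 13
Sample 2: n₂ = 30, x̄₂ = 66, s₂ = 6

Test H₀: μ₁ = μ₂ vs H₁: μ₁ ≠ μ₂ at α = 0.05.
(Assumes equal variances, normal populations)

Answer: t = -3.4792, reject H₀

Derivation:
Pooled variance: s²_p = [12×13² + 29×6²]/(41) = 74.9268
s_p = 8.6560
SE = s_p×√(1/n₁ + 1/n₂) = 8.6560×√(1/13 + 1/30) = 2.8742
t = (x̄₁ - x̄₂)/SE = (56 - 66)/2.8742 = -3.4792
df = 41, t-critical = ±2.020
Decision: reject H₀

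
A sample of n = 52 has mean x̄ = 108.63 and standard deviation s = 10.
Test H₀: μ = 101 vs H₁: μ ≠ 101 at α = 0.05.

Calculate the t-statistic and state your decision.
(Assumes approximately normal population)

df = n - 1 = 51
SE = s/√n = 10/√52 = 1.3868
t = (x̄ - μ₀)/SE = (108.63 - 101)/1.3868 = 5.5019
Critical value: t_{0.025,51} = ±2.008
p-value < 0.0001
Decision: reject H₀

Answer: t = 5.5019, reject H₀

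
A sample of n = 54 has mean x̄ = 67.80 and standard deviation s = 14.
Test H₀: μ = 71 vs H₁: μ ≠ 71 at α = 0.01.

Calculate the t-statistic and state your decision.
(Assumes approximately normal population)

df = n - 1 = 53
SE = s/√n = 14/√54 = 1.9052
t = (x̄ - μ₀)/SE = (67.80 - 71)/1.9052 = -1.6796
Critical value: t_{0.005,53} = ±2.672
p-value ≈ 0.0989
Decision: fail to reject H₀

Answer: t = -1.6796, fail to reject H₀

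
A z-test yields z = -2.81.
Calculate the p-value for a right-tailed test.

For z = -2.81:
p = P(Z > -2.81) = 1 - Φ(-2.81) = 0.9975

Answer: p-value ≈ 0.9975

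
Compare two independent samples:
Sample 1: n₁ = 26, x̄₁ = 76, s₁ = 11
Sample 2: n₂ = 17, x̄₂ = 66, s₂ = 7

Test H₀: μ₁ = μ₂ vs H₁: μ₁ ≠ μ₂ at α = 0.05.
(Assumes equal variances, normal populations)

Answer: t = 3.3263, reject H₀

Derivation:
Pooled variance: s²_p = [25×11² + 16×7²]/(41) = 92.9024
s_p = 9.6386
SE = s_p×√(1/n₁ + 1/n₂) = 9.6386×√(1/26 + 1/17) = 3.0063
t = (x̄₁ - x̄₂)/SE = (76 - 66)/3.0063 = 3.3263
df = 41, t-critical = ±2.020
Decision: reject H₀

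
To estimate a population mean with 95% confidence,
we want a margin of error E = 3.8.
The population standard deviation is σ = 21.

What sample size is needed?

Answer: n = 118

Derivation:
z_0.025 = 1.960
n = (z×σ/E)² = (1.960×21/3.8)²
n = 117.3231
Round up: n = 118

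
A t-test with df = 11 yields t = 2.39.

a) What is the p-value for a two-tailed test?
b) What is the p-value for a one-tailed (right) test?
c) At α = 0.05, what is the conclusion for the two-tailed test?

Using t-distribution with df = 11:
a) Two-tailed: p = 2×P(T > 2.39) = 0.0359
b) One-tailed: p = P(T > 2.39) = 0.0179
c) 0.0359 < 0.05, reject H₀

Answer: a) 0.0359, b) 0.0179, c) reject H₀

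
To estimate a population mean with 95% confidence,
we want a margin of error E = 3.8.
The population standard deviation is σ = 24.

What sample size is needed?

Answer: n = 154

Derivation:
z_0.025 = 1.960
n = (z×σ/E)² = (1.960×24/3.8)²
n = 153.2383
Round up: n = 154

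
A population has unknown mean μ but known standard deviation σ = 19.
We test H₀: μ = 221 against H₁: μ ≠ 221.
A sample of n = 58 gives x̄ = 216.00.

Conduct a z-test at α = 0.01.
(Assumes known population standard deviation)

Answer: z = -2.0042, fail to reject H₀

Derivation:
Standard error: SE = σ/√n = 19/√58 = 2.4948
z-statistic: z = (x̄ - μ₀)/SE = (216.00 - 221)/2.4948 = -2.0042
Critical value: ±2.576
p-value = 0.0450
Decision: fail to reject H₀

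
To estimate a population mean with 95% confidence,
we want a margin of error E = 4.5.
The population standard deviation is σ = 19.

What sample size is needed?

z_0.025 = 1.960
n = (z×σ/E)² = (1.960×19/4.5)²
n = 68.4848
Round up: n = 69

Answer: n = 69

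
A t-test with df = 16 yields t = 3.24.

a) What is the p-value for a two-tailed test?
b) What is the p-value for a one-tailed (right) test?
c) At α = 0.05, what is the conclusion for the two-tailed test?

Using t-distribution with df = 16:
a) Two-tailed: p = 2×P(T > 3.24) = 0.0051
b) One-tailed: p = P(T > 3.24) = 0.0026
c) 0.0051 < 0.05, reject H₀

Answer: a) 0.0051, b) 0.0026, c) reject H₀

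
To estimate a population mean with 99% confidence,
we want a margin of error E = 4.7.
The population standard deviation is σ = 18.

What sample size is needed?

z_0.005 = 2.576
n = (z×σ/E)² = (2.576×18/4.7)²
n = 97.3287
Round up: n = 98

Answer: n = 98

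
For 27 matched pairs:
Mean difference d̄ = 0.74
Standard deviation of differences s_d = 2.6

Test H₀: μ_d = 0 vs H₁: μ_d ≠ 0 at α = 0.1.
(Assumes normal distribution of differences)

Answer: t = 1.4788, fail to reject H₀

Derivation:
df = n - 1 = 26
SE = s_d/√n = 2.6/√27 = 0.5004
t = d̄/SE = 0.74/0.5004 = 1.4788
Critical value: t_{0.05,26} = ±1.706
p-value ≈ 0.1512
Decision: fail to reject H₀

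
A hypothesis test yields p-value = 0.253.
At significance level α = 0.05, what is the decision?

Compare p-value to α:
0.253 ≥ 0.05
Decision: fail to reject H₀

Answer: fail to reject H₀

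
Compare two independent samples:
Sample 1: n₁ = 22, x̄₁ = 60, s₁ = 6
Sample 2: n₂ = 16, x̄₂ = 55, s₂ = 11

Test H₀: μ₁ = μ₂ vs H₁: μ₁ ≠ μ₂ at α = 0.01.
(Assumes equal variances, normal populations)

Pooled variance: s²_p = [21×6² + 15×11²]/(36) = 71.4167
s_p = 8.4508
SE = s_p×√(1/n₁ + 1/n₂) = 8.4508×√(1/22 + 1/16) = 2.7766
t = (x̄₁ - x̄₂)/SE = (60 - 55)/2.7766 = 1.8008
df = 36, t-critical = ±2.719
Decision: fail to reject H₀

Answer: t = 1.8008, fail to reject H₀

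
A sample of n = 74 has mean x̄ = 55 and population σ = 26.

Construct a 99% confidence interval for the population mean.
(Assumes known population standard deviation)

Answer: (47.2143, 62.7857)

Derivation:
Confidence level: 99%, α = 0.01
z_0.005 = 2.576
SE = σ/√n = 26/√74 = 3.0224
Margin of error = 2.576 × 3.0224 = 7.7857
CI: x̄ ± margin = 55 ± 7.7857
CI: (47.2143, 62.7857)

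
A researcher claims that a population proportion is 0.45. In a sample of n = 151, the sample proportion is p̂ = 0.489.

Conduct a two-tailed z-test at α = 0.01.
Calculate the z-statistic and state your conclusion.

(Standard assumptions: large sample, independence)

H₀: p = 0.45, H₁: p ≠ 0.45
Standard error: SE = √(p₀(1-p₀)/n) = √(0.45×0.55/151) = 0.040485
z-statistic: z = (p̂ - p₀)/SE = (0.489 - 0.45)/0.040485 = 0.9633
Critical value: z_0.005 = ±2.576
p-value = 0.3354
Decision: fail to reject H₀ at α = 0.01

Answer: z = 0.9633, fail to reject H₀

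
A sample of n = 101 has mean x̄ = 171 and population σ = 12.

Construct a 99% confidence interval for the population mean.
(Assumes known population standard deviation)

Answer: (167.9243, 174.0757)

Derivation:
Confidence level: 99%, α = 0.01
z_0.005 = 2.576
SE = σ/√n = 12/√101 = 1.1940
Margin of error = 2.576 × 1.1940 = 3.0757
CI: x̄ ± margin = 171 ± 3.0757
CI: (167.9243, 174.0757)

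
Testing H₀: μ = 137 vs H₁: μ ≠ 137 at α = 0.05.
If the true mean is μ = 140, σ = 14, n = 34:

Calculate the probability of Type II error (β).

SE = σ/√n = 14/√34 = 2.4010
Critical values: μ₀ ± z_0.025×SE = 137 ± 1.960×2.4010
Acceptance region: (132.2940, 141.7060)
Under H₁ (μ = 140): z_high = (141.7060 - 140)/2.4010 = 0.7105, z_low = (132.2940 - 140)/2.4010 = -3.2095
β = P(not reject | H₁) = Φ(0.7105) - Φ(-3.2095) ≈ 0.7606

Answer: β ≈ 0.7606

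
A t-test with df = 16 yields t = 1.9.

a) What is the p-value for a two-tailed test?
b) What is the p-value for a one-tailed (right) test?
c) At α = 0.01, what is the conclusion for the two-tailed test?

Answer: a) 0.0756, b) 0.0378, c) fail to reject H₀

Derivation:
Using t-distribution with df = 16:
a) Two-tailed: p = 2×P(T > 1.9) = 0.0756
b) One-tailed: p = P(T > 1.9) = 0.0378
c) 0.0756 ≥ 0.01, fail to reject H₀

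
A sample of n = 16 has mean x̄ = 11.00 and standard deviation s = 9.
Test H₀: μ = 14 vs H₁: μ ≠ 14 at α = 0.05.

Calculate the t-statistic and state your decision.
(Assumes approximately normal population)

Answer: t = -1.3333, fail to reject H₀

Derivation:
df = n - 1 = 15
SE = s/√n = 9/√16 = 2.2500
t = (x̄ - μ₀)/SE = (11.00 - 14)/2.2500 = -1.3333
Critical value: t_{0.025,15} = ±2.131
p-value ≈ 0.2023
Decision: fail to reject H₀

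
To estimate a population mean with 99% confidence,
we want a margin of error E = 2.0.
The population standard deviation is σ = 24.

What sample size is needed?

z_0.005 = 2.576
n = (z×σ/E)² = (2.576×24/2.0)²
n = 955.5517
Round up: n = 956

Answer: n = 956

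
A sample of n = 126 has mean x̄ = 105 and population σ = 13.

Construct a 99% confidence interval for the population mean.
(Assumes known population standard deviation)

Confidence level: 99%, α = 0.01
z_0.005 = 2.576
SE = σ/√n = 13/√126 = 1.1581
Margin of error = 2.576 × 1.1581 = 2.9833
CI: x̄ ± margin = 105 ± 2.9833
CI: (102.0167, 107.9833)

Answer: (102.0167, 107.9833)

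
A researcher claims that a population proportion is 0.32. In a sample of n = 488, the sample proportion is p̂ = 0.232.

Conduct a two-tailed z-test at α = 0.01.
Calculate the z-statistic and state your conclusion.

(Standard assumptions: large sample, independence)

Answer: z = -4.1675, reject H₀

Derivation:
H₀: p = 0.32, H₁: p ≠ 0.32
Standard error: SE = √(p₀(1-p₀)/n) = √(0.32×0.68/488) = 0.021116
z-statistic: z = (p̂ - p₀)/SE = (0.232 - 0.32)/0.021116 = -4.1675
Critical value: z_0.005 = ±2.576
p-value < 0.0001
Decision: reject H₀ at α = 0.01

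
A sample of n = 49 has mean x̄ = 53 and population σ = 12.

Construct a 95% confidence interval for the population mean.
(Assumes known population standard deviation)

Answer: (49.6400, 56.3600)

Derivation:
Confidence level: 95%, α = 0.05
z_0.025 = 1.960
SE = σ/√n = 12/√49 = 1.7143
Margin of error = 1.960 × 1.7143 = 3.3600
CI: x̄ ± margin = 53 ± 3.3600
CI: (49.6400, 56.3600)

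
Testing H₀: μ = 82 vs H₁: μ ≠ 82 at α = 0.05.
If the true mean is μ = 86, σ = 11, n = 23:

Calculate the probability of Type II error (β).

SE = σ/√n = 11/√23 = 2.2937
Critical values: μ₀ ± z_0.025×SE = 82 ± 1.960×2.2937
Acceptance region: (77.5043, 86.4957)
Under H₁ (μ = 86): z_high = (86.4957 - 86)/2.2937 = 0.2161, z_low = (77.5043 - 86)/2.2937 = -3.7039
β = P(not reject | H₁) = Φ(0.2161) - Φ(-3.7039) ≈ 0.5854

Answer: β ≈ 0.5854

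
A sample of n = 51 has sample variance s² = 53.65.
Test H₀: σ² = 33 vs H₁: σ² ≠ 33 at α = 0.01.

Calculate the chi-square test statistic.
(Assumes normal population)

df = n - 1 = 50
χ² = (n-1)s²/σ₀² = 50×53.65/33 = 81.2879
Critical values: χ²_{0.995,50} = 27.991, χ²_{0.005,50} = 79.490
Rejection region: χ² < 27.991 or χ² > 79.490
Decision: reject H₀

Answer: χ² = 81.2879, reject H₀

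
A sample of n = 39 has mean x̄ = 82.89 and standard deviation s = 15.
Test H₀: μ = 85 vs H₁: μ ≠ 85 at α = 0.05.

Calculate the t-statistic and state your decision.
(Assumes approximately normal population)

Answer: t = -0.8785, fail to reject H₀

Derivation:
df = n - 1 = 38
SE = s/√n = 15/√39 = 2.4019
t = (x̄ - μ₀)/SE = (82.89 - 85)/2.4019 = -0.8785
Critical value: t_{0.025,38} = ±2.024
p-value ≈ 0.3852
Decision: fail to reject H₀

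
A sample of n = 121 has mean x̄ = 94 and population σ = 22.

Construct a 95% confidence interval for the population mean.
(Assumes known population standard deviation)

Answer: (90.0800, 97.9200)

Derivation:
Confidence level: 95%, α = 0.05
z_0.025 = 1.960
SE = σ/√n = 22/√121 = 2.0000
Margin of error = 1.960 × 2.0000 = 3.9200
CI: x̄ ± margin = 94 ± 3.9200
CI: (90.0800, 97.9200)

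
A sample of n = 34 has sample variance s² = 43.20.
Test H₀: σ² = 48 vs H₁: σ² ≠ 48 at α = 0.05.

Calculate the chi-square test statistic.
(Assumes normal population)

Answer: χ² = 29.7000, fail to reject H₀

Derivation:
df = n - 1 = 33
χ² = (n-1)s²/σ₀² = 33×43.20/48 = 29.7000
Critical values: χ²_{0.975,33} = 19.047, χ²_{0.025,33} = 50.725
Rejection region: χ² < 19.047 or χ² > 50.725
Decision: fail to reject H₀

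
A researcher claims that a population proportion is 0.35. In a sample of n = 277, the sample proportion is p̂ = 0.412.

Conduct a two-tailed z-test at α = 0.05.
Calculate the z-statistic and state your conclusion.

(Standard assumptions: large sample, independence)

H₀: p = 0.35, H₁: p ≠ 0.35
Standard error: SE = √(p₀(1-p₀)/n) = √(0.35×0.65/277) = 0.028658
z-statistic: z = (p̂ - p₀)/SE = (0.412 - 0.35)/0.028658 = 2.1634
Critical value: z_0.025 = ±1.960
p-value = 0.0305
Decision: reject H₀ at α = 0.05

Answer: z = 2.1634, reject H₀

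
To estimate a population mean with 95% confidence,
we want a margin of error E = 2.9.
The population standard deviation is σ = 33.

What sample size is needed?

Answer: n = 498

Derivation:
z_0.025 = 1.960
n = (z×σ/E)² = (1.960×33/2.9)²
n = 497.4438
Round up: n = 498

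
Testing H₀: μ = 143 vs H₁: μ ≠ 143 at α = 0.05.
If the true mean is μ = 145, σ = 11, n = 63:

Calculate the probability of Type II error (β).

Answer: β ≈ 0.6971

Derivation:
SE = σ/√n = 11/√63 = 1.3859
Critical values: μ₀ ± z_0.025×SE = 143 ± 1.960×1.3859
Acceptance region: (140.2836, 145.7164)
Under H₁ (μ = 145): z_high = (145.7164 - 145)/1.3859 = 0.5169, z_low = (140.2836 - 145)/1.3859 = -3.4031
β = P(not reject | H₁) = Φ(0.5169) - Φ(-3.4031) ≈ 0.6971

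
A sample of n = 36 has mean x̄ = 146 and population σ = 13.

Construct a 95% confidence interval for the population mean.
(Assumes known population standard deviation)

Confidence level: 95%, α = 0.05
z_0.025 = 1.960
SE = σ/√n = 13/√36 = 2.1667
Margin of error = 1.960 × 2.1667 = 4.2467
CI: x̄ ± margin = 146 ± 4.2467
CI: (141.7533, 150.2467)

Answer: (141.7533, 150.2467)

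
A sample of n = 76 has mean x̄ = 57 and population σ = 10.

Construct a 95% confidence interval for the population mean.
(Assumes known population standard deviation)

Answer: (54.7517, 59.2483)

Derivation:
Confidence level: 95%, α = 0.05
z_0.025 = 1.960
SE = σ/√n = 10/√76 = 1.1471
Margin of error = 1.960 × 1.1471 = 2.2483
CI: x̄ ± margin = 57 ± 2.2483
CI: (54.7517, 59.2483)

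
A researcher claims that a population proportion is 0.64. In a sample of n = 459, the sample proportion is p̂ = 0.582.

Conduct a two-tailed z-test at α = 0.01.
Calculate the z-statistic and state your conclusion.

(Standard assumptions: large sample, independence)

Answer: z = -2.5888, reject H₀

Derivation:
H₀: p = 0.64, H₁: p ≠ 0.64
Standard error: SE = √(p₀(1-p₀)/n) = √(0.64×0.36/459) = 0.022404
z-statistic: z = (p̂ - p₀)/SE = (0.582 - 0.64)/0.022404 = -2.5888
Critical value: z_0.005 = ±2.576
p-value = 0.0096
Decision: reject H₀ at α = 0.01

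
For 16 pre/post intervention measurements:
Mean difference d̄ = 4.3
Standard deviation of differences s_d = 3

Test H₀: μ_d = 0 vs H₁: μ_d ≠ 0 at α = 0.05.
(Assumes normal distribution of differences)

Answer: t = 5.7333, reject H₀

Derivation:
df = n - 1 = 15
SE = s_d/√n = 3/√16 = 0.7500
t = d̄/SE = 4.3/0.7500 = 5.7333
Critical value: t_{0.025,15} = ±2.131
p-value < 0.0001
Decision: reject H₀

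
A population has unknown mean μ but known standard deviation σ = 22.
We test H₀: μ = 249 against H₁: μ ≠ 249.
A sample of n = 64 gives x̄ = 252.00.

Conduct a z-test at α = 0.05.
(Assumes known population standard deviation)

Answer: z = 1.0909, fail to reject H₀

Derivation:
Standard error: SE = σ/√n = 22/√64 = 2.7500
z-statistic: z = (x̄ - μ₀)/SE = (252.00 - 249)/2.7500 = 1.0909
Critical value: ±1.960
p-value = 0.2753
Decision: fail to reject H₀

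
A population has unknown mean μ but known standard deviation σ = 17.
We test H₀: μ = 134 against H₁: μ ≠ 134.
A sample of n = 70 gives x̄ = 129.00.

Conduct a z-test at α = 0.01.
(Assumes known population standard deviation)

Standard error: SE = σ/√n = 17/√70 = 2.0319
z-statistic: z = (x̄ - μ₀)/SE = (129.00 - 134)/2.0319 = -2.4608
Critical value: ±2.576
p-value = 0.0139
Decision: fail to reject H₀

Answer: z = -2.4608, fail to reject H₀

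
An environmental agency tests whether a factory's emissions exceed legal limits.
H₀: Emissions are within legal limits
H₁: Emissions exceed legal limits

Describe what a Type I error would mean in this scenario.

Answer: Citing a compliant factory for excess emissions

Derivation:
Type I error: rejecting H₀ when it is actually true (false positive).
Type II error: failing to reject H₀ when H₁ is actually true (false negative).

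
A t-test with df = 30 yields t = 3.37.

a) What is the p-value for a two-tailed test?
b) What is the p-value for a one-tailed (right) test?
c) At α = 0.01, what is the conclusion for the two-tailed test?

Answer: a) 0.0021, b) 0.0010, c) reject H₀

Derivation:
Using t-distribution with df = 30:
a) Two-tailed: p = 2×P(T > 3.37) = 0.0021
b) One-tailed: p = P(T > 3.37) = 0.0010
c) 0.0021 < 0.01, reject H₀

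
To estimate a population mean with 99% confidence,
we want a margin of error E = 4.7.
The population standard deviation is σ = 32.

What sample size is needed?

z_0.005 = 2.576
n = (z×σ/E)² = (2.576×32/4.7)²
n = 307.6068
Round up: n = 308

Answer: n = 308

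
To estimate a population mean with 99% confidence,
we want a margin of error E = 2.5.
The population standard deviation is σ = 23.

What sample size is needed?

Answer: n = 562

Derivation:
z_0.005 = 2.576
n = (z×σ/E)² = (2.576×23/2.5)²
n = 561.6521
Round up: n = 562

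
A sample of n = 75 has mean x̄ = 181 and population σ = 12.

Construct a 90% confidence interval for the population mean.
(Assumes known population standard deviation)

Answer: (178.7207, 183.2793)

Derivation:
Confidence level: 90%, α = 0.1
z_0.05 = 1.645
SE = σ/√n = 12/√75 = 1.3856
Margin of error = 1.645 × 1.3856 = 2.2793
CI: x̄ ± margin = 181 ± 2.2793
CI: (178.7207, 183.2793)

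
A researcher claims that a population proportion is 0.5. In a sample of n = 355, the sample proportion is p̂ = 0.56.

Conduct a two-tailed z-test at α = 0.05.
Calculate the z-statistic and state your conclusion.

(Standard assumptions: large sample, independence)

Answer: z = 2.2610, reject H₀

Derivation:
H₀: p = 0.5, H₁: p ≠ 0.5
Standard error: SE = √(p₀(1-p₀)/n) = √(0.5×0.5/355) = 0.026537
z-statistic: z = (p̂ - p₀)/SE = (0.56 - 0.5)/0.026537 = 2.2610
Critical value: z_0.025 = ±1.960
p-value = 0.0238
Decision: reject H₀ at α = 0.05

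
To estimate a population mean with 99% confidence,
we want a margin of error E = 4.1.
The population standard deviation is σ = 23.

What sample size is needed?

Answer: n = 209

Derivation:
z_0.005 = 2.576
n = (z×σ/E)² = (2.576×23/4.1)²
n = 208.8236
Round up: n = 209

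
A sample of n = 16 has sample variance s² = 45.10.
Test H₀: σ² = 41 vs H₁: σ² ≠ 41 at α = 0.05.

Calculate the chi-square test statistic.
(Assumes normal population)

df = n - 1 = 15
χ² = (n-1)s²/σ₀² = 15×45.10/41 = 16.5000
Critical values: χ²_{0.975,15} = 6.262, χ²_{0.025,15} = 27.488
Rejection region: χ² < 6.262 or χ² > 27.488
Decision: fail to reject H₀

Answer: χ² = 16.5000, fail to reject H₀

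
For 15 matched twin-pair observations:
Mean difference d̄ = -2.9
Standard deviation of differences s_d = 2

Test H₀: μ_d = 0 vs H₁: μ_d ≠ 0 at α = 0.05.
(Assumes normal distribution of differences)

df = n - 1 = 14
SE = s_d/√n = 2/√15 = 0.5164
t = d̄/SE = -2.9/0.5164 = -5.6158
Critical value: t_{0.025,14} = ±2.145
p-value ≈ 0.0001
Decision: reject H₀

Answer: t = -5.6158, reject H₀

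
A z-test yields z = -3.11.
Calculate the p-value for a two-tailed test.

Answer: p-value ≈ 0.0019

Derivation:
For z = -3.11:
p = 2×P(Z > |-3.11|) = 2×(1 - Φ(3.11)) = 0.0019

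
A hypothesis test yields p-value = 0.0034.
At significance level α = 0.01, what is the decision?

Answer: reject H₀

Derivation:
Compare p-value to α:
0.0034 < 0.01
Decision: reject H₀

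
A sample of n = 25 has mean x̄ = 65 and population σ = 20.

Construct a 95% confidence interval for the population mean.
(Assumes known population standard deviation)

Answer: (57.1600, 72.8400)

Derivation:
Confidence level: 95%, α = 0.05
z_0.025 = 1.960
SE = σ/√n = 20/√25 = 4.0000
Margin of error = 1.960 × 4.0000 = 7.8400
CI: x̄ ± margin = 65 ± 7.8400
CI: (57.1600, 72.8400)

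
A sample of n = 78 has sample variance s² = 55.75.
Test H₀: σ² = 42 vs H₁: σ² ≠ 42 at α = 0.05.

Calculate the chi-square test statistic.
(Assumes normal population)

Answer: χ² = 102.2083, fail to reject H₀

Derivation:
df = n - 1 = 77
χ² = (n-1)s²/σ₀² = 77×55.75/42 = 102.2083
Critical values: χ²_{0.975,77} = 54.623, χ²_{0.025,77} = 103.158
Rejection region: χ² < 54.623 or χ² > 103.158
Decision: fail to reject H₀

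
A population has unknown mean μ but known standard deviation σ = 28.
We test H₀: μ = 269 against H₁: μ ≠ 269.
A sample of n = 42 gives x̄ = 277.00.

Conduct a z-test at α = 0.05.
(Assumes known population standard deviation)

Standard error: SE = σ/√n = 28/√42 = 4.3205
z-statistic: z = (x̄ - μ₀)/SE = (277.00 - 269)/4.3205 = 1.8516
Critical value: ±1.960
p-value = 0.0641
Decision: fail to reject H₀

Answer: z = 1.8516, fail to reject H₀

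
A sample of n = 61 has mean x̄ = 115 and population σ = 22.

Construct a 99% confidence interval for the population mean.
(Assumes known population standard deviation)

Answer: (107.7439, 122.2561)

Derivation:
Confidence level: 99%, α = 0.01
z_0.005 = 2.576
SE = σ/√n = 22/√61 = 2.8168
Margin of error = 2.576 × 2.8168 = 7.2561
CI: x̄ ± margin = 115 ± 7.2561
CI: (107.7439, 122.2561)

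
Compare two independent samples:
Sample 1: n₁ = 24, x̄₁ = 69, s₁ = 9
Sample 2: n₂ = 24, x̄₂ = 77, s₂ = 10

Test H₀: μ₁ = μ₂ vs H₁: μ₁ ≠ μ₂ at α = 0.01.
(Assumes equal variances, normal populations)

Pooled variance: s²_p = [23×9² + 23×10²]/(46) = 90.5000
s_p = 9.5131
SE = s_p×√(1/n₁ + 1/n₂) = 9.5131×√(1/24 + 1/24) = 2.7462
t = (x̄₁ - x̄₂)/SE = (69 - 77)/2.7462 = -2.9131
df = 46, t-critical = ±2.687
Decision: reject H₀

Answer: t = -2.9131, reject H₀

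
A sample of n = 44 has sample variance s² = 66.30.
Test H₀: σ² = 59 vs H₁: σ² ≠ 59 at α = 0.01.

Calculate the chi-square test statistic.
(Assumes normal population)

df = n - 1 = 43
χ² = (n-1)s²/σ₀² = 43×66.30/59 = 48.3203
Critical values: χ²_{0.995,43} = 22.859, χ²_{0.005,43} = 70.616
Rejection region: χ² < 22.859 or χ² > 70.616
Decision: fail to reject H₀

Answer: χ² = 48.3203, fail to reject H₀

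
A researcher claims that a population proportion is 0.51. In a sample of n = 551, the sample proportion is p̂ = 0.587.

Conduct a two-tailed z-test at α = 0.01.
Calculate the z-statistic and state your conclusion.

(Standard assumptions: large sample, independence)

Answer: z = 3.6157, reject H₀

Derivation:
H₀: p = 0.51, H₁: p ≠ 0.51
Standard error: SE = √(p₀(1-p₀)/n) = √(0.51×0.49/551) = 0.021296
z-statistic: z = (p̂ - p₀)/SE = (0.587 - 0.51)/0.021296 = 3.6157
Critical value: z_0.005 = ±2.576
p-value = 0.0003
Decision: reject H₀ at α = 0.01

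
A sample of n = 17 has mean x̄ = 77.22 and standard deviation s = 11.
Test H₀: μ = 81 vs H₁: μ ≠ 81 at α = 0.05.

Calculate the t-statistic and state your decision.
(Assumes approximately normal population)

Answer: t = -1.4168, fail to reject H₀

Derivation:
df = n - 1 = 16
SE = s/√n = 11/√17 = 2.6679
t = (x̄ - μ₀)/SE = (77.22 - 81)/2.6679 = -1.4168
Critical value: t_{0.025,16} = ±2.120
p-value ≈ 0.1757
Decision: fail to reject H₀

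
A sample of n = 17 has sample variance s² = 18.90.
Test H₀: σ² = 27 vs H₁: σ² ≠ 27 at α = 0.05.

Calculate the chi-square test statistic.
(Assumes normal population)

df = n - 1 = 16
χ² = (n-1)s²/σ₀² = 16×18.90/27 = 11.2000
Critical values: χ²_{0.975,16} = 6.908, χ²_{0.025,16} = 28.845
Rejection region: χ² < 6.908 or χ² > 28.845
Decision: fail to reject H₀

Answer: χ² = 11.2000, fail to reject H₀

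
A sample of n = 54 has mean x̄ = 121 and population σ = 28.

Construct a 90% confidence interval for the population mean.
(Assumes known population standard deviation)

Answer: (114.7321, 127.2679)

Derivation:
Confidence level: 90%, α = 0.1
z_0.05 = 1.645
SE = σ/√n = 28/√54 = 3.8103
Margin of error = 1.645 × 3.8103 = 6.2679
CI: x̄ ± margin = 121 ± 6.2679
CI: (114.7321, 127.2679)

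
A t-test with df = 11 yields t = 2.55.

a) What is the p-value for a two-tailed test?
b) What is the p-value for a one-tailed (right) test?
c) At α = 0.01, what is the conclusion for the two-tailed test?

Answer: a) 0.0270, b) 0.0135, c) fail to reject H₀

Derivation:
Using t-distribution with df = 11:
a) Two-tailed: p = 2×P(T > 2.55) = 0.0270
b) One-tailed: p = P(T > 2.55) = 0.0135
c) 0.0270 ≥ 0.01, fail to reject H₀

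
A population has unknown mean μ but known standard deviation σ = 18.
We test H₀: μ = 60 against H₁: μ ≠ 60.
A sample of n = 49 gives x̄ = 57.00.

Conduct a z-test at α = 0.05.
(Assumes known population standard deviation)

Standard error: SE = σ/√n = 18/√49 = 2.5714
z-statistic: z = (x̄ - μ₀)/SE = (57.00 - 60)/2.5714 = -1.1667
Critical value: ±1.960
p-value = 0.2433
Decision: fail to reject H₀

Answer: z = -1.1667, fail to reject H₀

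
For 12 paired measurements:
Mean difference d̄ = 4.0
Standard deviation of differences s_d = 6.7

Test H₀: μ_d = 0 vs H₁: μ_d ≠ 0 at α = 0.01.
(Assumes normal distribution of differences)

df = n - 1 = 11
SE = s_d/√n = 6.7/√12 = 1.9341
t = d̄/SE = 4.0/1.9341 = 2.0681
Critical value: t_{0.005,11} = ±3.106
p-value ≈ 0.0630
Decision: fail to reject H₀

Answer: t = 2.0681, fail to reject H₀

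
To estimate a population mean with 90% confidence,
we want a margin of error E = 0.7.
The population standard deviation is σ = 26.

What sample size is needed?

Answer: n = 3734

Derivation:
z_0.05 = 1.645
n = (z×σ/E)² = (1.645×26/0.7)²
n = 3733.2100
Round up: n = 3734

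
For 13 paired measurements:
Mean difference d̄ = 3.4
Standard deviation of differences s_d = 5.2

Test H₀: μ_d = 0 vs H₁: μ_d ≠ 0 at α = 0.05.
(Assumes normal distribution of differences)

Answer: t = 2.3575, reject H₀

Derivation:
df = n - 1 = 12
SE = s_d/√n = 5.2/√13 = 1.4422
t = d̄/SE = 3.4/1.4422 = 2.3575
Critical value: t_{0.025,12} = ±2.179
p-value ≈ 0.0362
Decision: reject H₀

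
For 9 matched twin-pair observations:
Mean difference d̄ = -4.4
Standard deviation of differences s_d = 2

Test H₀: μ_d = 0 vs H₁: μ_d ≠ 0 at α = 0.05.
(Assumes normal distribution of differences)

df = n - 1 = 8
SE = s_d/√n = 2/√9 = 0.6667
t = d̄/SE = -4.4/0.6667 = -6.5997
Critical value: t_{0.025,8} = ±2.306
p-value ≈ 0.0002
Decision: reject H₀

Answer: t = -6.5997, reject H₀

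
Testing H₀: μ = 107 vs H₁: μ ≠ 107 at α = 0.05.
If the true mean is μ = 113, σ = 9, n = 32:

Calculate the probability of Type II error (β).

SE = σ/√n = 9/√32 = 1.5910
Critical values: μ₀ ± z_0.025×SE = 107 ± 1.960×1.5910
Acceptance region: (103.8816, 110.1184)
Under H₁ (μ = 113): z_high = (110.1184 - 113)/1.5910 = -1.8112, z_low = (103.8816 - 113)/1.5910 = -5.7312
β = P(not reject | H₁) = Φ(-1.8112) - Φ(-5.7312) ≈ 0.0351

Answer: β ≈ 0.0351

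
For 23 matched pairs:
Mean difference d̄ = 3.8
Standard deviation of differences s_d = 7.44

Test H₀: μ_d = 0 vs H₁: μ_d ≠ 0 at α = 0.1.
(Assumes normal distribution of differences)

Answer: t = 2.4496, reject H₀

Derivation:
df = n - 1 = 22
SE = s_d/√n = 7.44/√23 = 1.5513
t = d̄/SE = 3.8/1.5513 = 2.4496
Critical value: t_{0.05,22} = ±1.717
p-value ≈ 0.0227
Decision: reject H₀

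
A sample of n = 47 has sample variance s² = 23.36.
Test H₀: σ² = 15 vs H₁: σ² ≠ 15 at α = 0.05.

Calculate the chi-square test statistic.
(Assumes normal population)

Answer: χ² = 71.6373, reject H₀

Derivation:
df = n - 1 = 46
χ² = (n-1)s²/σ₀² = 46×23.36/15 = 71.6373
Critical values: χ²_{0.975,46} = 29.160, χ²_{0.025,46} = 66.617
Rejection region: χ² < 29.160 or χ² > 66.617
Decision: reject H₀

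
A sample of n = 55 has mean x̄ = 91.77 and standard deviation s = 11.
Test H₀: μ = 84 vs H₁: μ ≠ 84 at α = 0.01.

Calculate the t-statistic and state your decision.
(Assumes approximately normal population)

Answer: t = 5.2387, reject H₀

Derivation:
df = n - 1 = 54
SE = s/√n = 11/√55 = 1.4832
t = (x̄ - μ₀)/SE = (91.77 - 84)/1.4832 = 5.2387
Critical value: t_{0.005,54} = ±2.670
p-value < 0.0001
Decision: reject H₀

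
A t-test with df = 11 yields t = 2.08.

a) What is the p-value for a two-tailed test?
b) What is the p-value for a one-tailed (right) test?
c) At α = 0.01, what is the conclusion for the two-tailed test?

Answer: a) 0.0617, b) 0.0308, c) fail to reject H₀

Derivation:
Using t-distribution with df = 11:
a) Two-tailed: p = 2×P(T > 2.08) = 0.0617
b) One-tailed: p = P(T > 2.08) = 0.0308
c) 0.0617 ≥ 0.01, fail to reject H₀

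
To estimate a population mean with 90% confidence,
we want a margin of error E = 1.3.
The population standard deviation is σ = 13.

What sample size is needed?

z_0.05 = 1.645
n = (z×σ/E)² = (1.645×13/1.3)²
n = 270.6025
Round up: n = 271

Answer: n = 271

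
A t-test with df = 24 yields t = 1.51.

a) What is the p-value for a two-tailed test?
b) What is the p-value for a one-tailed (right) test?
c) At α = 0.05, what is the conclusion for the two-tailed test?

Using t-distribution with df = 24:
a) Two-tailed: p = 2×P(T > 1.51) = 0.1441
b) One-tailed: p = P(T > 1.51) = 0.0720
c) 0.1441 ≥ 0.05, fail to reject H₀

Answer: a) 0.1441, b) 0.0720, c) fail to reject H₀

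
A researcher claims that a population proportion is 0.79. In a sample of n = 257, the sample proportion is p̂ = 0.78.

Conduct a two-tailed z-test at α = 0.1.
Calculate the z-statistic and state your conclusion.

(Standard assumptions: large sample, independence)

H₀: p = 0.79, H₁: p ≠ 0.79
Standard error: SE = √(p₀(1-p₀)/n) = √(0.79×0.21/257) = 0.025407
z-statistic: z = (p̂ - p₀)/SE = (0.78 - 0.79)/0.025407 = -0.3936
Critical value: z_0.05 = ±1.645
p-value = 0.6939
Decision: fail to reject H₀ at α = 0.1

Answer: z = -0.3936, fail to reject H₀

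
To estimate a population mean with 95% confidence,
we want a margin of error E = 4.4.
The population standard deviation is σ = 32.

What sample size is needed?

Answer: n = 204

Derivation:
z_0.025 = 1.960
n = (z×σ/E)² = (1.960×32/4.4)²
n = 203.1921
Round up: n = 204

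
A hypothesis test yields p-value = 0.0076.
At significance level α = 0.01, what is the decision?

Compare p-value to α:
0.0076 < 0.01
Decision: reject H₀

Answer: reject H₀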